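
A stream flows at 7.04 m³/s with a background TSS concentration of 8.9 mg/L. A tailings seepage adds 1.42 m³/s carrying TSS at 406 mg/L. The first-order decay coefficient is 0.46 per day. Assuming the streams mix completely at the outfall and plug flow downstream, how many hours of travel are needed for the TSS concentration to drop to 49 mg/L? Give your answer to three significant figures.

Flow-weighted average: C = (7.040·8.900 + 1.420·406.0) / 8.460 = 639.2/8.460 = 75.55 mg/L.
75.55·exp(−k·t) = 49 → t = ln(75.55/49)/k = 81330 s = 22.59 h.

22.6 h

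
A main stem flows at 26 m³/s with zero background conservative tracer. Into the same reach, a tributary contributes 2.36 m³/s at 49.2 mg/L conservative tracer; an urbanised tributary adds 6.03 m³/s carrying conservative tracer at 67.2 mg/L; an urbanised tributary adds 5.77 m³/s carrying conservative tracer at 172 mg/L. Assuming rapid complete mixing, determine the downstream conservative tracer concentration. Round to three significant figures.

After mixing, C = (26.00·0 + 2.360·49.20 + 6.030·67.20 + 5.770·172.0) / 40.16 = 1514/40.16 = 37.69 mg/L.

37.7 mg/L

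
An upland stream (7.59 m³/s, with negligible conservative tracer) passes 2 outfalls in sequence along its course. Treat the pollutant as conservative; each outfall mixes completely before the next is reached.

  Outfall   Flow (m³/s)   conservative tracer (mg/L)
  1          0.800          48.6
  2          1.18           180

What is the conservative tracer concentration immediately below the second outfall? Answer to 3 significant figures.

After outfall 1: Q = 7.590 + 0.8000 = 8.390 m³/s; C = (7.590·0 + 0.8000·48.60)/8.390 = 4.634 mg/L.
After outfall 2: Q = 8.390 + 1.180 = 9.570 m³/s; C = (8.390·4.634 + 1.180·180.0)/9.570 = 26.26 mg/L.

26.3 mg/L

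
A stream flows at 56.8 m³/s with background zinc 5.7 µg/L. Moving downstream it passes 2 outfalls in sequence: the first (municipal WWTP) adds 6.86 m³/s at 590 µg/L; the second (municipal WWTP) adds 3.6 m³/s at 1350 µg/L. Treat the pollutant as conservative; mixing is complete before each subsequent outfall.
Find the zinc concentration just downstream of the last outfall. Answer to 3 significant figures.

After outfall 1: Q = 56.80 + 6.860 = 63.66 m³/s; C = (56.80·5.700 + 6.860·590.0)/63.66 = 68.66 µg/L.
After outfall 2: Q = 63.66 + 3.600 = 67.26 m³/s; C = (63.66·68.66 + 3.600·1350)/67.26 = 137.2 µg/L.

137 µg/L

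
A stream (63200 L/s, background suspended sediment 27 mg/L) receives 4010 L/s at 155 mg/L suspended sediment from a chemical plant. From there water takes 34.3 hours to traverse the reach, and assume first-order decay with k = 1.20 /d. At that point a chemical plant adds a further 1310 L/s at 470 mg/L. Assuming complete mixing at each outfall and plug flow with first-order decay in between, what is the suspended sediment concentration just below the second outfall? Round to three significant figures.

15.1 mg/L

After mixing, C = (63200·27.00 + 4010·155.0) / 67210 = 2328000/67210 = 34.64 mg/L; combined flow 67210 L/s.
Decay over the reach: 34.64·exp(−kt) = 34.64·0.1800 = 6.233 mg/L.
Second outfall: C = (67210·6.233 + 1310·470.0)/68520 = 15.10 mg/L.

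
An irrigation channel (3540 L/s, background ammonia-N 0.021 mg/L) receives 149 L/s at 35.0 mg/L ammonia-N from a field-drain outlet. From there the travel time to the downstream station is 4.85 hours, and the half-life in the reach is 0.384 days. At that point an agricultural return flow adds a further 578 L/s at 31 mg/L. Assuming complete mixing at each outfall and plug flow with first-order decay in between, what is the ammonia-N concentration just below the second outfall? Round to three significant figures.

Mixed concentration C = ΣQC/ΣQ = (3540·0.02100 + 149.0·35.00) / 3689 = 5289/3689 = 1.434 mg/L; combined flow 3689 L/s.
Half-life 0.384 d → k = ln 2 / 0.384 = 1.805 d⁻¹.
First-order decay: C = 1.434·exp(−k·t) = 1.434·0.6944 = 0.9956 mg/L.
At the second outfall, C = (3689·0.9956 + 578.0·31.00) / (3689 + 578.0) = 5.060 mg/L.

5.06 mg/L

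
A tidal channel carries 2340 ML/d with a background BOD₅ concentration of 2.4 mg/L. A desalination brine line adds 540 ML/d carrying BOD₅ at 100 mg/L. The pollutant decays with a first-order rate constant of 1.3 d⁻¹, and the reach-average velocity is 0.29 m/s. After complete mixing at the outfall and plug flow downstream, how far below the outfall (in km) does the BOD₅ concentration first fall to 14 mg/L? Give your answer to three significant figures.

7.54 km

Mass balance: C = (2340·2.400 + 540.0·100.0) / 2880 = 59620/2880 = 20.70 mg/L.
Set 20.70·exp(−k·t) = 14 → t = ln(20.70/14)/k = 25990 s = 7.220 h.
Distance = v·t = 0.29·25990 = 7538 m = 7.538 km.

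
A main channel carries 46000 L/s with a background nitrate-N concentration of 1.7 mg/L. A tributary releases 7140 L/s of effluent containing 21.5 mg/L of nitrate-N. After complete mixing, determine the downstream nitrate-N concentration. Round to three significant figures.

Mass balance: C = (46000·1.700 + 7140·21.50) / 53140 = 231700/53140 = 4.360 mg/L.

4.36 mg/L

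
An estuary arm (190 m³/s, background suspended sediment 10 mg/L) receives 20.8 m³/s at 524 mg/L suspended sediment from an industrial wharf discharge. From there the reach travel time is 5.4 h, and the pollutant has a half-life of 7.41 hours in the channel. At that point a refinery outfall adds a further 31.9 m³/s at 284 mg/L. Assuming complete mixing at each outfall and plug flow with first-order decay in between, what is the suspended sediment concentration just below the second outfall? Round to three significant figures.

Mixed concentration C = ΣQC/ΣQ = (190.0·10.00 + 20.80·524.0) / 210.8 = 12800/210.8 = 60.72 mg/L; combined flow 210.8 m³/s.
Half-life 7.41 h → k = ln 2 / 7.41 = 0.09354 h⁻¹ = 2.245 d⁻¹.
Decay over the reach: 60.72·exp(−kt) = 60.72·0.6034 = 36.64 mg/L.
Second outfall: C = (210.8·36.64 + 31.90·284.0)/242.7 = 69.15 mg/L.

69.2 mg/L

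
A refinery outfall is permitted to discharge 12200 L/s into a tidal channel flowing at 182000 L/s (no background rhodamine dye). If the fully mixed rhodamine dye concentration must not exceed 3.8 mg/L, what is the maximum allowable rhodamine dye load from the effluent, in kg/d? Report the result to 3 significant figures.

63800 kg/d

Mass balance at the limit: 182000·0 + 12200·Cₑ = 194200·3.8 → Cₑ = 60.49 mg/L.
12200 L/s = 12.20 m³/s. Load = 12.20 m³/s × 60.49 g/m³ × 86 400 s/d = 63760 kg/d.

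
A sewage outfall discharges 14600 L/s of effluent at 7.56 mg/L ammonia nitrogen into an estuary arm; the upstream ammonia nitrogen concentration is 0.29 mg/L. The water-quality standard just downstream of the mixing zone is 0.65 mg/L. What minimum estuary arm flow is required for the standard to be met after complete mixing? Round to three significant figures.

280000 L/s

Set C_mix = 0.65: (Q·0.2900 + 14600·7.560) / (Q + 14600) = 0.65
→ Q = 14600·(7.560 − 0.65)/(0.65 − 0.2900) = 280200 L/s.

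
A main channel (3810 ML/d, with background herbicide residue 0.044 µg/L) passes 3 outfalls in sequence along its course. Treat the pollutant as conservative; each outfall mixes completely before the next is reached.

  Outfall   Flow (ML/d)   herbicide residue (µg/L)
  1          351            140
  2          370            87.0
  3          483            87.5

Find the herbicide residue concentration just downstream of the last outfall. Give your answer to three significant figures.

24.7 µg/L

Below outfall 1: Q → 4161 ML/d, C = (3810·0.04400 + 351.0·140.0)/4161 = 11.85 µg/L.
Below outfall 2: Q → 4531 ML/d, C = (4161·11.85 + 370.0·87.00)/4531 = 17.99 µg/L.
Below outfall 3: Q → 5014 ML/d, C = (4531·17.99 + 483.0·87.50)/5014 = 24.68 µg/L.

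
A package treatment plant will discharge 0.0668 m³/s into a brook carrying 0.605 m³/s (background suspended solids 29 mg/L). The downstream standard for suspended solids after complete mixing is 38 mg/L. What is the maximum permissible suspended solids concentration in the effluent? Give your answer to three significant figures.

At the limit, (Qr·Cr + Qe·Cₑ)/(Qr + Qe) = 38:
Cₑ = (0.6718·38 − 0.6050·29.00) / 0.06680 = 119.5 mg/L.

120 mg/L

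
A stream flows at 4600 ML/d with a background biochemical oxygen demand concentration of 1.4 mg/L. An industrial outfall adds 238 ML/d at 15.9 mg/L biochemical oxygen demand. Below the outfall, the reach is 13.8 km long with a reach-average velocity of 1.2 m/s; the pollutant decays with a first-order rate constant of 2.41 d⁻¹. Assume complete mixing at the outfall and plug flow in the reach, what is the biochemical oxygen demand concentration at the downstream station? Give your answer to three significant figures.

After mixing, C = (4600·1.400 + 238.0·15.90) / 4838 = 10220/4838 = 2.113 mg/L.
Travel time t = 13.8·1000 / 1.2 = 11500 s = 3.194 h.
First-order decay: C = 2.113·exp(−k·t) = 2.113·0.7256 = 1.533 mg/L.

1.53 mg/L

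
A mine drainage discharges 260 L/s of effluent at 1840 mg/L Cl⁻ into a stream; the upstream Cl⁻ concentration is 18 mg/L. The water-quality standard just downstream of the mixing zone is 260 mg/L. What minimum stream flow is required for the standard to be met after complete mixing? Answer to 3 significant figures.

Set C_mix = 260: (Q·18.00 + 260.0·1840) / (Q + 260.0) = 260
→ Q = 260.0·(1840 − 260)/(260 − 18.00) = 1698 L/s.

1700 L/s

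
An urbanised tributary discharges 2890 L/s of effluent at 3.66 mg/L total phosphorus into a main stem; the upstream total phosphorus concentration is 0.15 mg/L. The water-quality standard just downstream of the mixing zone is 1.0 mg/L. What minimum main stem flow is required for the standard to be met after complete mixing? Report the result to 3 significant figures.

9040 L/s

Set C_mix = 1.0: (Q·0.1500 + 2890·3.660) / (Q + 2890) = 1.0
→ Q = 2890·(3.660 − 1.0)/(1.0 − 0.1500) = 9044 L/s.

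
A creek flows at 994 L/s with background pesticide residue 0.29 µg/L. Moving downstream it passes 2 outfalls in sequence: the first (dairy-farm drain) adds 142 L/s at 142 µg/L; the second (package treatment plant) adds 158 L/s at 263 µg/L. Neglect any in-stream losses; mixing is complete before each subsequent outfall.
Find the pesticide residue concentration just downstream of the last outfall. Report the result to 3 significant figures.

Outfall 1: combined Q = 1136 L/s; C = (994.0·0.2900 + 142.0·142.0)/1136 = 18.00 µg/L.
Outfall 2: combined Q = 1294 L/s; C = (1136·18.00 + 158.0·263.0)/1294 = 47.92 µg/L.

47.9 µg/L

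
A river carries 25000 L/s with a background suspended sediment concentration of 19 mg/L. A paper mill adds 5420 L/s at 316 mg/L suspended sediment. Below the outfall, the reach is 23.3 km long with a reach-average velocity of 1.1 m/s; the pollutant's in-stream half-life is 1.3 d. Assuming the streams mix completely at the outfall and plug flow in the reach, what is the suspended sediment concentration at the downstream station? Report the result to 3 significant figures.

Conservation of mass: C = (25000·19.00 + 5420·316.0) / 30420 = 2188000/30420 = 71.92 mg/L.
Travel time t = 23.3·1000 / 1.1 = 21180 s = 5.884 h.
Half-life 1.3 d → k = ln 2 / 1.3 = 0.5332 d⁻¹.
Decay over the reach: 71.92·exp(−kt) = 71.92·0.8775 = 63.10 mg/L.

63.1 mg/L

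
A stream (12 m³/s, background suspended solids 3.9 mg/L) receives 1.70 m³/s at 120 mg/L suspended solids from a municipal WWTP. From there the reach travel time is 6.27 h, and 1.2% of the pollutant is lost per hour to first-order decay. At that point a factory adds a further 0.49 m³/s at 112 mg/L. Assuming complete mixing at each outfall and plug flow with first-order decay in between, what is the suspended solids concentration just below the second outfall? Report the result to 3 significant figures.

20.3 mg/L

After mixing, C = (12.00·3.900 + 1.700·120.0) / 13.70 = 250.8/13.70 = 18.31 mg/L; combined flow 13.70 m³/s.
1.2%/h lost → k = −ln(1 − 0.012) = 0.01207 h⁻¹.
Decay over the reach: 18.31·exp(−kt) = 18.31·0.9271 = 16.97 mg/L.
Second outfall: C = (13.70·16.97 + 0.4900·112.0)/14.19 = 20.25 mg/L.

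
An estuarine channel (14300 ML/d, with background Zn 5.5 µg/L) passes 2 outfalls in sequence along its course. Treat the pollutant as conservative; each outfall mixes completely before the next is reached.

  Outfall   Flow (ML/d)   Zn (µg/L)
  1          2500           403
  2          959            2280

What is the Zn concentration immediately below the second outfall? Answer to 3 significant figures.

Outfall 1: combined Q = 16800 ML/d; C = (14300·5.500 + 2500·403.0)/16800 = 64.65 µg/L.
Outfall 2: combined Q = 17760 ML/d; C = (16800·64.65 + 959.0·2280)/17760 = 184.3 µg/L.

184 µg/L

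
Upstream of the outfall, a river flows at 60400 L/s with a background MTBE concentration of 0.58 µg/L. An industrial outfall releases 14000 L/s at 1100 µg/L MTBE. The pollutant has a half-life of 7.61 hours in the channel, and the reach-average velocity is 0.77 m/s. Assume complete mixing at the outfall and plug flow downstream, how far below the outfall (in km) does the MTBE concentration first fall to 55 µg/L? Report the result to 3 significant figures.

40.4 km

Flow-weighted average: C = (60400·0.5800 + 14000·1100) / 74400 = 15440000/74400 = 207.5 µg/L.
Half-life 7.61 h → k = ln 2 / 7.61 = 0.09108 h⁻¹ = 2.186 d⁻¹.
Set 207.5·exp(−k·t) = 55 → t = ln(207.5/55)/k = 52470 s = 14.58 h.
Distance = v·t = 0.77·52470 = 40400 m = 40.40 km.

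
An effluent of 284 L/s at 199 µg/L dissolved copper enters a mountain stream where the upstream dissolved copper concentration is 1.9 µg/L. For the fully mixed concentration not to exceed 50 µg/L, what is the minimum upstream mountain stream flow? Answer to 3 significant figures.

Set C_mix = 50: (Q·1.900 + 284.0·199.0) / (Q + 284.0) = 50
→ Q = 284.0·(199.0 − 50)/(50 − 1.900) = 879.8 L/s.

880 L/s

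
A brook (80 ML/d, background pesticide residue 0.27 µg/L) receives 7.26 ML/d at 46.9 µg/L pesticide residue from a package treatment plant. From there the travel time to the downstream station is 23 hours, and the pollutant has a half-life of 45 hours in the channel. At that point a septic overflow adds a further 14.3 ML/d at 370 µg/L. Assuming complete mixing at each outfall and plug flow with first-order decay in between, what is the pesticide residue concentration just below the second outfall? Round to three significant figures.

54.6 µg/L

Mixed concentration C = ΣQC/ΣQ = (80.00·0.2700 + 7.260·46.90) / 87.26 = 362.1/87.26 = 4.150 µg/L; combined flow 87.26 ML/d.
Half-life 45 h → k = ln 2 / 45 = 0.01540 h⁻¹ = 0.3697 d⁻¹.
First-order decay: C = 4.150·exp(−k·t) = 4.150·0.7017 = 2.912 µg/L.
Second outfall: C = (87.26·2.912 + 14.30·370.0)/101.6 = 54.60 µg/L.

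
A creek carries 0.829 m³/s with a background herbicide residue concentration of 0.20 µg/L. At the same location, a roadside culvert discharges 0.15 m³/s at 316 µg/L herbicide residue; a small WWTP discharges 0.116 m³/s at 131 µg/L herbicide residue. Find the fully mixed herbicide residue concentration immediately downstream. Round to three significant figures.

After mixing, C = (0.8290·0.2000 + 0.1500·316.0 + 0.1160·131.0) / 1.095 = 62.76/1.095 = 57.32 µg/L.

57.3 µg/L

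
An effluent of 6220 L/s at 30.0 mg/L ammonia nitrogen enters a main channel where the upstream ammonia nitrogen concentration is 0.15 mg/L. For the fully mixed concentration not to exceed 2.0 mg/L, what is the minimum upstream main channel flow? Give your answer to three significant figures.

94100 L/s

Set C_mix = 2.0: (Q·0.1500 + 6220·30.00) / (Q + 6220) = 2.0
→ Q = 6220·(30.00 − 2.0)/(2.0 − 0.1500) = 94140 L/s.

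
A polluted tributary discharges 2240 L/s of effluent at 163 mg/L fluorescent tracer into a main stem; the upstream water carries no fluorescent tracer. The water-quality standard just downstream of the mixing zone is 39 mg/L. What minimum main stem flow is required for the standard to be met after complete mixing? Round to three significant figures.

Set C_mix = 39: (Q·0 + 2240·163.0) / (Q + 2240) = 39
→ Q = 2240·(163.0 − 39)/(39 − 0) = 7122 L/s.

7120 L/s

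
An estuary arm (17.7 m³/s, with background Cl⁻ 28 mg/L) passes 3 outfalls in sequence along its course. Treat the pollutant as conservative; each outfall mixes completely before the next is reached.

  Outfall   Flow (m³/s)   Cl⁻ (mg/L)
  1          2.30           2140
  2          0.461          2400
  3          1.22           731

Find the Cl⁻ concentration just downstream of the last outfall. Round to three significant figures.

Outfall 1: combined Q = 20.00 m³/s; C = (17.70·28.00 + 2.300·2140)/20.00 = 270.9 mg/L.
Outfall 2: combined Q = 20.46 m³/s; C = (20.00·270.9 + 0.4610·2400)/20.46 = 318.9 mg/L.
Outfall 3: combined Q = 21.68 m³/s; C = (20.46·318.9 + 1.220·731.0)/21.68 = 342.0 mg/L.

342 mg/L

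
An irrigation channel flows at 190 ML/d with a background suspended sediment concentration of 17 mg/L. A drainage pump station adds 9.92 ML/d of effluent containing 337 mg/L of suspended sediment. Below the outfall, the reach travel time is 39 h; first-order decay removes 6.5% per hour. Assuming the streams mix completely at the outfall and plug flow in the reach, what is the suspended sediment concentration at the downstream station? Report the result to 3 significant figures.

After mixing, C = (190.0·17.00 + 9.920·337.0) / 199.9 = 6573/199.9 = 32.88 mg/L.
6.5%/h lost → k = −ln(1 − 0.065) = 0.06721 h⁻¹.
After decay, C = 32.88 × e^(−kt) = 32.88 × 0.07272 = 2.391 mg/L.

2.39 mg/L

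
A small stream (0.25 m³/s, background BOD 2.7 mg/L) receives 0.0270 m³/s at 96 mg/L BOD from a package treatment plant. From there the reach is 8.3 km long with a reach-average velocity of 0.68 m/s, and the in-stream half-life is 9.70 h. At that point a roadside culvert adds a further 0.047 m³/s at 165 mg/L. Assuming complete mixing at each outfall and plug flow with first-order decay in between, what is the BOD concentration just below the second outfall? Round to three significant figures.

Mixed concentration C = ΣQC/ΣQ = (0.2500·2.700 + 0.02700·96.00) / 0.2770 = 3.267/0.2770 = 11.79 mg/L; combined flow 0.2770 m³/s.
Travel time t = 8.3·1000 / 0.68 = 12210 s = 3.391 h.
Half-life 9.70 h → k = ln 2 / 9.70 = 0.07146 h⁻¹ = 1.715 d⁻¹.
First-order decay: C = 11.79·exp(−k·t) = 11.79·0.7848 = 9.257 mg/L.
At the second outfall, C = (0.2770·9.257 + 0.04700·165.0) / (0.2770 + 0.04700) = 31.85 mg/L.

31.8 mg/L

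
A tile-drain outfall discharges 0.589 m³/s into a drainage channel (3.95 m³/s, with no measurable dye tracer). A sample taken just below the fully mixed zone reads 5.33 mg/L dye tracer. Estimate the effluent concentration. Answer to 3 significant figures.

41.1 mg/L

Mass balance: 3.950·0 + 0.5890·Cₑ = 4.539·5.330
→ Cₑ = (4.539·5.330 − 3.950·0) / 0.5890 = 41.07 mg/L.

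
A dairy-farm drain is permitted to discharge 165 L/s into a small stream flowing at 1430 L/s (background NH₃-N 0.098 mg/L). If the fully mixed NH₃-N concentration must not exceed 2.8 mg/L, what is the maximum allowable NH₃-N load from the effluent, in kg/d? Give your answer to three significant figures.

Mass balance at the limit: 1430·0.09800 + 165.0·Cₑ = 1595·2.8 → Cₑ = 26.22 mg/L.
165.0 L/s = 0.1650 m³/s. Load = 0.1650 m³/s × 26.22 g/m³ × 86 400 s/d = 373.8 kg/d.

374 kg/d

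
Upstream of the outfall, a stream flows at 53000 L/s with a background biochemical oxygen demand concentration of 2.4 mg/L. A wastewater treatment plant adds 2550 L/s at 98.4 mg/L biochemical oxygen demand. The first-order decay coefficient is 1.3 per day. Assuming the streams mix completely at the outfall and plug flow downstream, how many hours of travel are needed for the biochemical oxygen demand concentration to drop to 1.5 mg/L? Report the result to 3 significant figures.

Flow-weighted average: C = (53000·2.400 + 2550·98.40) / 55550 = 378100/55550 = 6.807 mg/L.
6.807·exp(−k·t) = 1.5 → t = ln(6.807/1.5)/k = 100500 s = 27.92 h.

27.9 h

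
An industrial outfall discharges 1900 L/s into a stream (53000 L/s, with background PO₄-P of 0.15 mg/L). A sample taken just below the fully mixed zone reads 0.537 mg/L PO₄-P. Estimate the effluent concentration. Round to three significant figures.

11.3 mg/L

Mass balance: 53000·0.1500 + 1900·Cₑ = 54900·0.5370
→ Cₑ = (54900·0.5370 − 53000·0.1500) / 1900 = 11.33 mg/L.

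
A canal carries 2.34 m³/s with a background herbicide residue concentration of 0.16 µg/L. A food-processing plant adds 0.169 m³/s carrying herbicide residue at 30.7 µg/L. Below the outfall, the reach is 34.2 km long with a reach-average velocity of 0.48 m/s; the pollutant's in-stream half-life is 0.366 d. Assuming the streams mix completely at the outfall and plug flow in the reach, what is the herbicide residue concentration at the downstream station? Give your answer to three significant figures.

0.465 µg/L

Mass balance: C = (2.340·0.1600 + 0.1690·30.70) / 2.509 = 5.563/2.509 = 2.217 µg/L.
Travel time t = 34.2·1000 / 0.48 = 71250 s = 19.79 h.
Half-life 0.366 d → k = ln 2 / 0.366 = 1.894 d⁻¹.
Applying C = C₀e^(−kt): 2.217 × 0.2098 = 0.4651 µg/L.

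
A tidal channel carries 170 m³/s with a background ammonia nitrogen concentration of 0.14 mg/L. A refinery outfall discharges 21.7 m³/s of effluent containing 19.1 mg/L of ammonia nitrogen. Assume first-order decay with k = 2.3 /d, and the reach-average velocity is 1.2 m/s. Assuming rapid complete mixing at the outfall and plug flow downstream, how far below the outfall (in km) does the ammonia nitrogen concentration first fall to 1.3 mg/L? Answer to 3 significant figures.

25.4 km

After mixing, C = (170.0·0.1400 + 21.70·19.10) / 191.7 = 438.3/191.7 = 2.286 mg/L.
Set 2.286·exp(−k·t) = 1.3 → t = ln(2.286/1.3)/k = 21210 s = 5.891 h.
Distance = v·t = 1.2·21210 = 25450 m = 25.45 km.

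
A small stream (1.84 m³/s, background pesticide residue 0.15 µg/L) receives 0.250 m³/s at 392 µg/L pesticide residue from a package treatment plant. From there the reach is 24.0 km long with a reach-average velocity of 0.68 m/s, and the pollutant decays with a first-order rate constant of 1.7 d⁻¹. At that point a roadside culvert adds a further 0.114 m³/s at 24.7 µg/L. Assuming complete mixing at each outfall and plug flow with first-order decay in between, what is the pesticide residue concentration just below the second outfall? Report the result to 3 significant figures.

23.5 µg/L

Flow-weighted average: C = (1.840·0.1500 + 0.2500·392.0) / 2.090 = 98.28/2.090 = 47.02 µg/L; combined flow 2.090 m³/s.
Travel time t = 24.0·1000 / 0.68 = 35290 s = 9.804 h.
After decay, C = 47.02 × e^(−kt) = 47.02 × 0.4994 = 23.48 µg/L.
Second outfall: C = (2.090·23.48 + 0.1140·24.70)/2.204 = 23.54 µg/L.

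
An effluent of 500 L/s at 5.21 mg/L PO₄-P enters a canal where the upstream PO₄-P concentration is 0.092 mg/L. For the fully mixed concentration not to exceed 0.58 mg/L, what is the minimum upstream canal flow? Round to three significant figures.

Set C_mix = 0.58: (Q·0.09200 + 500.0·5.210) / (Q + 500.0) = 0.58
→ Q = 500.0·(5.210 − 0.58)/(0.58 − 0.09200) = 4744 L/s.

4740 L/s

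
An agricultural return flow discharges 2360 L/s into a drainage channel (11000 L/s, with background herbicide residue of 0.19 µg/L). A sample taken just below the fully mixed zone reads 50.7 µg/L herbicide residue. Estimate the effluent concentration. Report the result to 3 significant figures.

286 µg/L

Mass balance: 11000·0.1900 + 2360·Cₑ = 13360·50.70
→ Cₑ = (13360·50.70 − 11000·0.1900) / 2360 = 286.1 µg/L.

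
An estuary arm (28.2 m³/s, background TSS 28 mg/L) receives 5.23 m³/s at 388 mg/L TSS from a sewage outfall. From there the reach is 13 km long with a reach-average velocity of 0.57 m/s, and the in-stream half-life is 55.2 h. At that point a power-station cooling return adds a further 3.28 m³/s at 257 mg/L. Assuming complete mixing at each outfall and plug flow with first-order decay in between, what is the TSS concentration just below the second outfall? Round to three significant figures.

93.9 mg/L

Mass balance: C = (28.20·28.00 + 5.230·388.0) / 33.43 = 2819/33.43 = 84.32 mg/L; combined flow 33.43 m³/s.
Travel time t = 13·1000 / 0.57 = 22810 s = 6.335 h.
Half-life 55.2 h → k = ln 2 / 55.2 = 0.01256 h⁻¹ = 0.3014 d⁻¹.
After decay, C = 84.32 × e^(−kt) = 84.32 × 0.9235 = 77.87 mg/L.
At the second outfall, C = (33.43·77.87 + 3.280·257.0) / (33.43 + 3.280) = 93.88 mg/L.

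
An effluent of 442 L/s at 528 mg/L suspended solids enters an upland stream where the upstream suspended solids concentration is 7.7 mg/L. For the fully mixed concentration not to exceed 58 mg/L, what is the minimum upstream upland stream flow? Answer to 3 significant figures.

4130 L/s

Set C_mix = 58: (Q·7.700 + 442.0·528.0) / (Q + 442.0) = 58
→ Q = 442.0·(528.0 − 58)/(58 − 7.700) = 4130 L/s.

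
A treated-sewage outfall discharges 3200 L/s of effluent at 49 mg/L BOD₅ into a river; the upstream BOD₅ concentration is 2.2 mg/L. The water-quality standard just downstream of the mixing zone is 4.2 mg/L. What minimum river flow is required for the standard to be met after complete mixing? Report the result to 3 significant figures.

Set C_mix = 4.2: (Q·2.200 + 3200·49.00) / (Q + 3200) = 4.2
→ Q = 3200·(49.00 − 4.2)/(4.2 − 2.200) = 71680 L/s.

71700 L/s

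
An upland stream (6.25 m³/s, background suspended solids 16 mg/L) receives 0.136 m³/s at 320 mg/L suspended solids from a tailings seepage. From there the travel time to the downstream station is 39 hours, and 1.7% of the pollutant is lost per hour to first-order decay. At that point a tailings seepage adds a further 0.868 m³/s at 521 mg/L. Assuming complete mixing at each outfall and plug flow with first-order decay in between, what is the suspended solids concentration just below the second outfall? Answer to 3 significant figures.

72.5 mg/L

After mixing, C = (6.250·16.00 + 0.1360·320.0) / 6.386 = 143.5/6.386 = 22.47 mg/L; combined flow 6.386 m³/s.
1.7%/h lost → k = −ln(1 − 0.017) = 0.01715 h⁻¹.
First-order decay: C = 22.47·exp(−k·t) = 22.47·0.5124 = 11.52 mg/L.
At the second outfall, C = (6.386·11.52 + 0.8680·521.0) / (6.386 + 0.8680) = 72.48 mg/L.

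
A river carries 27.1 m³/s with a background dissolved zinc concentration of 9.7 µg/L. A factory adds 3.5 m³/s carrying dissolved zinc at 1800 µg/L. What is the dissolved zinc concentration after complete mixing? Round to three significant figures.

Mass balance: C = (27.10·9.700 + 3.500·1800) / 30.60 = 6563/30.60 = 214.5 µg/L.

214 µg/L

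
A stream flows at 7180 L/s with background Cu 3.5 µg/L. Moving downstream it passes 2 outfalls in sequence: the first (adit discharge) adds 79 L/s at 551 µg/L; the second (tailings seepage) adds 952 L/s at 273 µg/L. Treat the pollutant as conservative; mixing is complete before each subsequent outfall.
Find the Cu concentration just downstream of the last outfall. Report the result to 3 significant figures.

Outfall 1: combined Q = 7259 L/s; C = (7180·3.500 + 79.00·551.0)/7259 = 9.458 µg/L.
Outfall 2: combined Q = 8211 L/s; C = (7259·9.458 + 952.0·273.0)/8211 = 40.01 µg/L.

40.0 µg/L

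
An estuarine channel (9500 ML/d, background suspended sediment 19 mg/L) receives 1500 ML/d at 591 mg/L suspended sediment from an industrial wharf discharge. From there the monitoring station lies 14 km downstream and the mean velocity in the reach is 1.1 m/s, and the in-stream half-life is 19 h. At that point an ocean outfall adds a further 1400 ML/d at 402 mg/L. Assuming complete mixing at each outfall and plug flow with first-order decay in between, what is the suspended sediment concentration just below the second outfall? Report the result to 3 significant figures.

Mixed concentration C = ΣQC/ΣQ = (9500·19.00 + 1500·591.0) / 11000 = 1067000/11000 = 97.00 mg/L; combined flow 11000 ML/d.
Travel time t = 14·1000 / 1.1 = 12730 s = 3.535 h.
Half-life 19 h → k = ln 2 / 19 = 0.03648 h⁻¹ = 0.8756 d⁻¹.
First-order decay: C = 97.00·exp(−k·t) = 97.00·0.8790 = 85.26 mg/L.
At the second outfall, C = (11000·85.26 + 1400·402.0) / (11000 + 1400) = 121.0 mg/L.

121 mg/L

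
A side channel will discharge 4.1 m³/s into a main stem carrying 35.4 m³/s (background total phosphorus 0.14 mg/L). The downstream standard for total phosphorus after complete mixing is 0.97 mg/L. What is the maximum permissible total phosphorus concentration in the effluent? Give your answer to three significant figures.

At the limit, (Qr·Cr + Qe·Cₑ)/(Qr + Qe) = 0.97:
Cₑ = (39.50·0.97 − 35.40·0.1400) / 4.100 = 8.136 mg/L.

8.14 mg/L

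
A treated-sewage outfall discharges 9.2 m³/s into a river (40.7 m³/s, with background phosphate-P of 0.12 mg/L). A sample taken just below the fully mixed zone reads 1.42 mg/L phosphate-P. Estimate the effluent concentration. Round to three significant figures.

Mass balance: 40.70·0.1200 + 9.200·Cₑ = 49.90·1.420
→ Cₑ = (49.90·1.420 − 40.70·0.1200) / 9.200 = 7.171 mg/L.

7.17 mg/L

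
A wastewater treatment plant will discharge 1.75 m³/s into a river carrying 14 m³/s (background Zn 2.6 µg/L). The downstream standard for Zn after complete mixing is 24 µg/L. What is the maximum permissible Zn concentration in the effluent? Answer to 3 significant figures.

At the limit, (Qr·Cr + Qe·Cₑ)/(Qr + Qe) = 24:
Cₑ = (15.75·24 − 14.00·2.600) / 1.750 = 195.2 µg/L.

195 µg/L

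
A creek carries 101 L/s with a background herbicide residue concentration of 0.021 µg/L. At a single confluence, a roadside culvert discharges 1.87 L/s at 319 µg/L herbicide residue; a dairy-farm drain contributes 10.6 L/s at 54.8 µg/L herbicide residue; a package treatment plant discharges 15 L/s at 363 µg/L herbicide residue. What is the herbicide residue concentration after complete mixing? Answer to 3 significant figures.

51.6 µg/L

After mixing, C = (101.0·0.02100 + 1.870·319.0 + 10.60·54.80 + 15.00·363.0) / 128.5 = 6625/128.5 = 51.56 µg/L.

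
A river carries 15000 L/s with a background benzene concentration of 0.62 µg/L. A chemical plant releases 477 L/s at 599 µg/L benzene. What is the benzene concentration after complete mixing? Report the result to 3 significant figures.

19.1 µg/L

Conservation of mass: C = (15000·0.6200 + 477.0·599.0) / 15480 = 295000/15480 = 19.06 µg/L.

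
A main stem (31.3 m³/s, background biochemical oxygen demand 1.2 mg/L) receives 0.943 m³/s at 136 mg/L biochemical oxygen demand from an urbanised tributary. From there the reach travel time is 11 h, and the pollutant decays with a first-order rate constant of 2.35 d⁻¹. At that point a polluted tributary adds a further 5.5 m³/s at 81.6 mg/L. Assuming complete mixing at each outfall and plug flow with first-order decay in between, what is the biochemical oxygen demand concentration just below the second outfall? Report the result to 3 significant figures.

Flow-weighted average: C = (31.30·1.200 + 0.9430·136.0) / 32.24 = 165.8/32.24 = 5.142 mg/L; combined flow 32.24 m³/s.
Decay over the reach: 5.142·exp(−kt) = 5.142·0.3406 = 1.751 mg/L.
At the second outfall, C = (32.24·1.751 + 5.500·81.60) / (32.24 + 5.500) = 13.39 mg/L.

13.4 mg/L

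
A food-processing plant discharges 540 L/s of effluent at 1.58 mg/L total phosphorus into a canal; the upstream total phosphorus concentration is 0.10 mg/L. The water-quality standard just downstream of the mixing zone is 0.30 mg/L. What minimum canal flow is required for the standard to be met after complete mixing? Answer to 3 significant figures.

Set C_mix = 0.30: (Q·0.1000 + 540.0·1.580) / (Q + 540.0) = 0.30
→ Q = 540.0·(1.580 − 0.30)/(0.30 − 0.1000) = 3456 L/s.

3460 L/s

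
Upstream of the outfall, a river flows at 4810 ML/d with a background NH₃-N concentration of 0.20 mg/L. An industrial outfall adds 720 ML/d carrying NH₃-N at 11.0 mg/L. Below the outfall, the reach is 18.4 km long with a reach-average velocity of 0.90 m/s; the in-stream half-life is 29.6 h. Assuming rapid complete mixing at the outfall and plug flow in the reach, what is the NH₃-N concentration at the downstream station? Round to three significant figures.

Mixed concentration C = ΣQC/ΣQ = (4810·0.2000 + 720.0·11.00) / 5530 = 8882/5530 = 1.606 mg/L.
Travel time t = 18.4·1000 / 0.90 = 20440 s = 5.679 h.
Half-life 29.6 h → k = ln 2 / 29.6 = 0.02342 h⁻¹ = 0.5620 d⁻¹.
First-order decay: C = 1.606·exp(−k·t) = 1.606·0.8755 = 1.406 mg/L.

1.41 mg/L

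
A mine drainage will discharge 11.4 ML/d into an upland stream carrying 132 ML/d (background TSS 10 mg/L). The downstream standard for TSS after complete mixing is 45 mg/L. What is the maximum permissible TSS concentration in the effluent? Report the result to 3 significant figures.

450 mg/L

At the limit, (Qr·Cr + Qe·Cₑ)/(Qr + Qe) = 45:
Cₑ = (143.4·45 − 132.0·10.00) / 11.40 = 450.3 mg/L.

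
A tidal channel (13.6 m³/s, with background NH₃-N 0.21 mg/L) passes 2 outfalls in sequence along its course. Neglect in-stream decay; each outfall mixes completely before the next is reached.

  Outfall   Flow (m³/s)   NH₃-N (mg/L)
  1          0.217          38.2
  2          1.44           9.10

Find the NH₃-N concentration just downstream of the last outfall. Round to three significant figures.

After outfall 1: Q = 13.60 + 0.2170 = 13.82 m³/s; C = (13.60·0.2100 + 0.2170·38.20)/13.82 = 0.8066 mg/L.
After outfall 2: Q = 13.82 + 1.440 = 15.26 m³/s; C = (13.82·0.8066 + 1.440·9.100)/15.26 = 1.589 mg/L.

1.59 mg/L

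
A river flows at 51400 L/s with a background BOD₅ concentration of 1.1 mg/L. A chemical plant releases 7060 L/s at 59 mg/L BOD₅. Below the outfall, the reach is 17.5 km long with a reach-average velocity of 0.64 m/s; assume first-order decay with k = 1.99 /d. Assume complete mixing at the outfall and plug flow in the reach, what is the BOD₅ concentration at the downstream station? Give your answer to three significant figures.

After mixing, C = (51400·1.100 + 7060·59.00) / 58460 = 473100/58460 = 8.092 mg/L.
Travel time t = 17.5·1000 / 0.64 = 27340 s = 7.595 h.
Applying C = C₀e^(−kt): 8.092 × 0.5327 = 4.311 mg/L.

4.31 mg/L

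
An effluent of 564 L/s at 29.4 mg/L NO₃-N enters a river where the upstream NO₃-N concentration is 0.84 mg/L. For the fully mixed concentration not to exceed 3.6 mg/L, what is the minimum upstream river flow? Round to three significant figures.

Set C_mix = 3.6: (Q·0.8400 + 564.0·29.40) / (Q + 564.0) = 3.6
→ Q = 564.0·(29.40 − 3.6)/(3.6 − 0.8400) = 5272 L/s.

5270 L/s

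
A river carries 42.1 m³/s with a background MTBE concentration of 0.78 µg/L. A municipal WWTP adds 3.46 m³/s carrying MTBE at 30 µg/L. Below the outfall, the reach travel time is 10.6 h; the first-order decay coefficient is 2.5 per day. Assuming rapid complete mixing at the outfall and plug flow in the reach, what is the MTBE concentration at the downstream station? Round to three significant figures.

Mixed concentration C = ΣQC/ΣQ = (42.10·0.7800 + 3.460·30.00) / 45.56 = 136.6/45.56 = 2.999 µg/L.
Applying C = C₀e^(−kt): 2.999 × 0.3315 = 0.9942 µg/L.

0.994 µg/L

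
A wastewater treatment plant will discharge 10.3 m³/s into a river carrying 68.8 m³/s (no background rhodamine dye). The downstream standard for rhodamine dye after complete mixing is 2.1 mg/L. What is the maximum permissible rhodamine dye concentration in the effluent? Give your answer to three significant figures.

16.1 mg/L

At the limit, (Qr·Cr + Qe·Cₑ)/(Qr + Qe) = 2.1:
Cₑ = (79.10·2.1 − 68.80·0) / 10.30 = 16.13 mg/L.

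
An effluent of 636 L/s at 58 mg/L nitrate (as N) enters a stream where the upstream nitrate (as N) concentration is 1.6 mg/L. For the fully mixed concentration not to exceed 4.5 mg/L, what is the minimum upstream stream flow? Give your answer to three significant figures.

11700 L/s

Set C_mix = 4.5: (Q·1.600 + 636.0·58.00) / (Q + 636.0) = 4.5
→ Q = 636.0·(58.00 − 4.5)/(4.5 − 1.600) = 11730 L/s.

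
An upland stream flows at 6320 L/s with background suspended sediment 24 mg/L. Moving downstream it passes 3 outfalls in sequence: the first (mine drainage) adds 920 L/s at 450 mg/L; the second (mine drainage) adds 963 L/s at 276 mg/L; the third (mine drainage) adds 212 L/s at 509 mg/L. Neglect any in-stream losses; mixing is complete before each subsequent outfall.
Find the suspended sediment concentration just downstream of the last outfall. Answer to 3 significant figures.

112 mg/L

After outfall 1: Q = 6320 + 920.0 = 7240 L/s; C = (6320·24.00 + 920.0·450.0)/7240 = 78.13 mg/L.
After outfall 2: Q = 7240 + 963.0 = 8203 L/s; C = (7240·78.13 + 963.0·276.0)/8203 = 101.4 mg/L.
After outfall 3: Q = 8203 + 212.0 = 8415 L/s; C = (8203·101.4 + 212.0·509.0)/8415 = 111.6 mg/L.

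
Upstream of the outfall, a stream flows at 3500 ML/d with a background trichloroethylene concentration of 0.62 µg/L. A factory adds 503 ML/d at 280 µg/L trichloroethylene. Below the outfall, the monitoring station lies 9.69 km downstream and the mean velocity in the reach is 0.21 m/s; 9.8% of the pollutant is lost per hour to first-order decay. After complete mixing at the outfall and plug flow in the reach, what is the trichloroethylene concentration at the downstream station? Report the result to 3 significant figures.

Mass balance: C = (3500·0.6200 + 503.0·280.0) / 4003 = 143000/4003 = 35.73 µg/L.
Travel time t = 9.69·1000 / 0.21 = 46140 s = 12.82 h.
9.8%/h lost → k = −ln(1 − 0.098) = 0.1031 h⁻¹.
After decay, C = 35.73 × e^(−kt) = 35.73 × 0.2666 = 9.525 µg/L.

9.52 µg/L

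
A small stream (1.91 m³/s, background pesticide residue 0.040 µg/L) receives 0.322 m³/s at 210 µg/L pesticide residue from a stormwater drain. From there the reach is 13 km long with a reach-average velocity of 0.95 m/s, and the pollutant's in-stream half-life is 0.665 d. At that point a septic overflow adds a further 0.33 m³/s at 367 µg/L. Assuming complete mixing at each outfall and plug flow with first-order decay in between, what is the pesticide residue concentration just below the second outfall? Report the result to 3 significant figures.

69.7 µg/L

Flow-weighted average: C = (1.910·0.04000 + 0.3220·210.0) / 2.232 = 67.70/2.232 = 30.33 µg/L; combined flow 2.232 m³/s.
Travel time t = 13·1000 / 0.95 = 13680 s = 3.801 h.
Half-life 0.665 d → k = ln 2 / 0.665 = 1.042 d⁻¹.
Applying C = C₀e^(−kt): 30.33 × 0.8478 = 25.71 µg/L.
Second outfall: C = (2.232·25.71 + 0.3300·367.0)/2.562 = 69.67 µg/L.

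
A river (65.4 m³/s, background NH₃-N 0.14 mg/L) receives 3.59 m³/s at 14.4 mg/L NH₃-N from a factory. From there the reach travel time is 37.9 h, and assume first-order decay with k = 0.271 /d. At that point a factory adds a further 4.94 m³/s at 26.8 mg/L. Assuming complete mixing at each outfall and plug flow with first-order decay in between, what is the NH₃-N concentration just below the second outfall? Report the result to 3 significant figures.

Mixed concentration C = ΣQC/ΣQ = (65.40·0.1400 + 3.590·14.40) / 68.99 = 60.85/68.99 = 0.8820 mg/L; combined flow 68.99 m³/s.
Applying C = C₀e^(−kt): 0.8820 × 0.6518 = 0.5750 mg/L.
Second outfall: C = (68.99·0.5750 + 4.940·26.80)/73.93 = 2.327 mg/L.

2.33 mg/L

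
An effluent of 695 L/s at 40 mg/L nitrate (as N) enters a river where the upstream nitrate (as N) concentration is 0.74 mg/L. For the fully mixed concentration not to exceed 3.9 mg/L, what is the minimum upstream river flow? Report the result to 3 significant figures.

Set C_mix = 3.9: (Q·0.7400 + 695.0·40.00) / (Q + 695.0) = 3.9
→ Q = 695.0·(40.00 − 3.9)/(3.9 − 0.7400) = 7940 L/s.

7940 L/s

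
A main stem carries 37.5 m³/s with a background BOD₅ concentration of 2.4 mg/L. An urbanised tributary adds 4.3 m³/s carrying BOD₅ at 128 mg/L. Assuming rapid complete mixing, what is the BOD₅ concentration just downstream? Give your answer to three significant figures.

Mass balance: C = (37.50·2.400 + 4.300·128.0) / 41.80 = 640.4/41.80 = 15.32 mg/L.

15.3 mg/L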